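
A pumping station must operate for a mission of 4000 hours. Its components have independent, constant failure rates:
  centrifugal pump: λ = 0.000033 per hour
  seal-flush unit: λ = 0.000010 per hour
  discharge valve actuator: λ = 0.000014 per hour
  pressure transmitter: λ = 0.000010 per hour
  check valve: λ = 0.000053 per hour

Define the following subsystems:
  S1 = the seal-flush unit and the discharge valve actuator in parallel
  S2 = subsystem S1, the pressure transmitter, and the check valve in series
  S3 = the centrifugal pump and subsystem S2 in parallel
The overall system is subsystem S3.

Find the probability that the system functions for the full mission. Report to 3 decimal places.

R(centrifugal pump) = exp(−0.000033 × 4000) = 0.87634
R(seal-flush unit) = exp(−0.000010 × 4000) = 0.96079
R(discharge valve actuator) = exp(−0.000014 × 4000) = 0.94554
R(pressure transmitter) = exp(−0.000010 × 4000) = 0.96079
R(check valve) = exp(−0.000053 × 4000) = 0.80896
Parallel (seal-flush unit and discharge valve actuator): 1 − (1 − 0.96079)(1 − 0.94554) = 0.99786
Series ([0.99786], pressure transmitter, and check valve): 0.99786 × 0.96079 × 0.80896 = 0.77558
Parallel (centrifugal pump and [0.77558]): 1 − (1 − 0.87634)(1 − 0.77558) = 0.972

0.972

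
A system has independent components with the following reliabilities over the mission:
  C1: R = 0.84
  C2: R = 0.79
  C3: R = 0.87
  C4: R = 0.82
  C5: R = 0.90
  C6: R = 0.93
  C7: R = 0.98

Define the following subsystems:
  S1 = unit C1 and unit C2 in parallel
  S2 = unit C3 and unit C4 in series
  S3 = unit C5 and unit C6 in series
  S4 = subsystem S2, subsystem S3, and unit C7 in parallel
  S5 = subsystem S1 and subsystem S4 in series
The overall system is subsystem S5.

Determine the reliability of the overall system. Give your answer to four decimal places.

Parallel (C1 and C2): 1 − (1 − 0.840000)(1 − 0.790000) = 0.966400
Series (C3 and C4): 0.870000 × 0.820000 = 0.713400
Series (C5 and C6): 0.900000 × 0.930000 = 0.837000
Parallel ([0.713400], [0.837000], and C7): 1 − (1 − 0.713400)(1 − 0.837000)(1 − 0.980000) = 0.999066
Series ([0.966400] and [0.999066]): 0.966400 × 0.999066 = 0.9655

0.9655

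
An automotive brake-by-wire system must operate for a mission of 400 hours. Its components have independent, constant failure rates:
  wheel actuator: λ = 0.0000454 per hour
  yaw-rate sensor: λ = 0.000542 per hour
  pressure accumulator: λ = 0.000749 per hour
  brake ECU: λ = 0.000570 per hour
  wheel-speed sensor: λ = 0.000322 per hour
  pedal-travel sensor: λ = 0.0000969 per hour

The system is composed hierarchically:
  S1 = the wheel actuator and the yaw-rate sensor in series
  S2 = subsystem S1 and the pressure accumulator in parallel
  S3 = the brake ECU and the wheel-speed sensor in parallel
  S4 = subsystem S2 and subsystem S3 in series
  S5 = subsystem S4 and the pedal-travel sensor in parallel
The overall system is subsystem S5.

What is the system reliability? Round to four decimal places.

R(wheel actuator) = exp(−0.0000454 × 400) = 0.982004
R(yaw-rate sensor) = exp(−0.000542 × 400) = 0.805091
R(pressure accumulator) = exp(−0.000749 × 400) = 0.741115
R(brake ECU) = exp(−0.000570 × 400) = 0.796124
R(wheel-speed sensor) = exp(−0.000322 × 400) = 0.879150
R(pedal-travel sensor) = exp(−0.0000969 × 400) = 0.961982
Series (wheel actuator and yaw-rate sensor): 0.982004 × 0.805091 = 0.790603
Parallel ([0.790603] and pressure accumulator): 1 − (1 − 0.790603)(1 − 0.741115) = 0.945790
Parallel (brake ECU and wheel-speed sensor): 1 − (1 − 0.796124)(1 − 0.879150) = 0.975362
Series ([0.945790] and [0.975362]): 0.945790 × 0.975362 = 0.922488
Parallel ([0.922488] and pedal-travel sensor): 1 − (1 − 0.922488)(1 − 0.961982) = 0.9971

0.9971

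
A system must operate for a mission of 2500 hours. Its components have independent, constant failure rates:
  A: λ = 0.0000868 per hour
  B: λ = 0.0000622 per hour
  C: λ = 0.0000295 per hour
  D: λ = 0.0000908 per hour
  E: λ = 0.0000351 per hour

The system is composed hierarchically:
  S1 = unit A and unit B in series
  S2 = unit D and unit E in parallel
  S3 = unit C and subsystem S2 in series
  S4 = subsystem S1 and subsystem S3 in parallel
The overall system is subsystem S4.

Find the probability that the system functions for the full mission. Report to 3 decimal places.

R(A) = exp(−0.0000868 × 2500) = 0.80493
R(B) = exp(−0.0000622 × 2500) = 0.85599
R(C) = exp(−0.0000295 × 2500) = 0.92890
R(D) = exp(−0.0000908 × 2500) = 0.79692
R(E) = exp(−0.0000351 × 2500) = 0.91599
Series (A and B): 0.80493 × 0.85599 = 0.68901
Parallel (D and E): 1 − (1 − 0.79692)(1 − 0.91599) = 0.98294
Series (C and [0.98294]): 0.92890 × 0.98294 = 0.91305
Parallel ([0.68901] and [0.91305]): 1 − (1 − 0.68901)(1 − 0.91305) = 0.973

0.973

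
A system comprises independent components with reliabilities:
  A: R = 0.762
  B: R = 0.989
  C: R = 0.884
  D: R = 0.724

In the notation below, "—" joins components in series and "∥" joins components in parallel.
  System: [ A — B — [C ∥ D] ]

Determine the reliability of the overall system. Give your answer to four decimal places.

Parallel (C and D): 1 − (1 − 0.884000)(1 − 0.724000) = 0.967984
Series (A, B, and [0.967984]): 0.762000 × 0.989000 × 0.967984 = 0.7295

0.7295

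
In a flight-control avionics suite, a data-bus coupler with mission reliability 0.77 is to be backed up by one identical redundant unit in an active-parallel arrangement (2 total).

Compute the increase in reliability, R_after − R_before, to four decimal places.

R_before = 0.77
R_after = 1 − (1 − 0.77)^2 = 0.9471
ΔR = 0.9471 − 0.77 = 0.1771

0.1771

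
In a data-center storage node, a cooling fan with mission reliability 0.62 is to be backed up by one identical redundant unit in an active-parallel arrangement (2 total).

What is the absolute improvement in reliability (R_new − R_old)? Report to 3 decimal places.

R_before = 0.62
R_after = 1 − (1 − 0.62)^2 = 0.856
ΔR = 0.856 − 0.62 = 0.236

0.236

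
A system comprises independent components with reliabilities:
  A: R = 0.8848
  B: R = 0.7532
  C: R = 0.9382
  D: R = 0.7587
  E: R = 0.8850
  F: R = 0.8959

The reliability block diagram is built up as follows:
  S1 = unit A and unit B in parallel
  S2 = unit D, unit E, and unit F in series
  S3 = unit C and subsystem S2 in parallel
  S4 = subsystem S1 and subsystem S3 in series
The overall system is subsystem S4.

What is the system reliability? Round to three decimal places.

0.948

Parallel (A and B): 1 − (1 − 0.88480)(1 − 0.75320) = 0.97157
Series (D, E, and F): 0.75870 × 0.88500 × 0.89590 = 0.60155
Parallel (C and [0.60155]): 1 − (1 − 0.93820)(1 − 0.60155) = 0.97538
Series ([0.97157] and [0.97538]): 0.97157 × 0.97538 = 0.948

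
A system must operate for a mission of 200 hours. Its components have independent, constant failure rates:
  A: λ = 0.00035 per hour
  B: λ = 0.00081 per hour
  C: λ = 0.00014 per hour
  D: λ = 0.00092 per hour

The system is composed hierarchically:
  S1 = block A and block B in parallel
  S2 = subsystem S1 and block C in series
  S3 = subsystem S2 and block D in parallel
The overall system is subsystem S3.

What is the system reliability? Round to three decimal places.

0.994

R(A) = exp(−0.00035 × 200) = 0.93239
R(B) = exp(−0.00081 × 200) = 0.85044
R(C) = exp(−0.00014 × 200) = 0.97239
R(D) = exp(−0.00092 × 200) = 0.83194
Parallel (A and B): 1 − (1 − 0.93239)(1 − 0.85044) = 0.98989
Series ([0.98989] and C): 0.98989 × 0.97239 = 0.96256
Parallel ([0.96256] and D): 1 − (1 − 0.96256)(1 − 0.83194) = 0.994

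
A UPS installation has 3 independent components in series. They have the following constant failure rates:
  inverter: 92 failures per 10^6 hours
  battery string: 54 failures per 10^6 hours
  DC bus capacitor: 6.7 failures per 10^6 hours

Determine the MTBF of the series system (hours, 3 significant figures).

Series of exponential components: λ_sys = Σ λ_i
λ_sys = 0.000092 + 0.000054 + 0.0000067 = 1.5270e-04 /h
MTBF = 1 / λ_sys = 6550 h

6550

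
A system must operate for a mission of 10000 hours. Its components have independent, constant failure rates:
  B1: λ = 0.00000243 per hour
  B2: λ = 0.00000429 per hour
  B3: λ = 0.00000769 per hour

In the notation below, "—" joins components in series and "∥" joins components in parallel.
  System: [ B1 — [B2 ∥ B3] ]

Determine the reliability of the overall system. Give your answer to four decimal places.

R(B1) = exp(−0.00000243 × 10000) = 0.975993
R(B2) = exp(−0.00000429 × 10000) = 0.958007
R(B3) = exp(−0.00000769 × 10000) = 0.925982
Parallel (B2 and B3): 1 − (1 − 0.958007)(1 − 0.925982) = 0.996892
Series (B1 and [0.996892]): 0.975993 × 0.996892 = 0.9730

0.9730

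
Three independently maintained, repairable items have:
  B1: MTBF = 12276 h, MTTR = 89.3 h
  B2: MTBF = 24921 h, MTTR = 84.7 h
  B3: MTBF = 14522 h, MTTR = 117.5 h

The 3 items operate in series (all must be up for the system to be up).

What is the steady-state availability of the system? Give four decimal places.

A(B1) = MTBF/(MTBF+MTTR) = 12276/(12276+89.3) = 0.992778
A(B2) = MTBF/(MTBF+MTTR) = 24921/(24921+84.7) = 0.996613
A(B3) = MTBF/(MTBF+MTTR) = 14522/(14522+117.5) = 0.991974
Series availability: 0.992778 × 0.996613 × 0.991974 = 0.9815

0.9815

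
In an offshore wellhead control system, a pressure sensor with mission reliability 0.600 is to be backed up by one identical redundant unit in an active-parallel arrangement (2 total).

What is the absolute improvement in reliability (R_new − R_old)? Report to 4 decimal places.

0.2400

R_before = 0.600
R_after = 1 − (1 − 0.600)^2 = 0.8400
ΔR = 0.8400 − 0.600 = 0.2400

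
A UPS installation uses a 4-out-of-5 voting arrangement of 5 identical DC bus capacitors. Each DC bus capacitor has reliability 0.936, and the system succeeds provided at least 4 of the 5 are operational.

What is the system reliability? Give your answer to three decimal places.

R = Σ_{i=4}^{5} C(5,i) p^i (1−p)^{5−i} with p = 0.936
C(5,4)·0.936^4·0.064^1 = 0.24561
C(5,5)·0.936^5·0.064^0 = 0.71842
Sum = 0.964

0.964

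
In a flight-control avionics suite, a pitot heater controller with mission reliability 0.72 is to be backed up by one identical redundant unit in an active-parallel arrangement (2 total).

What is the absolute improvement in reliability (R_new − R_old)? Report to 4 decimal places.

R_before = 0.72
R_after = 1 − (1 − 0.72)^2 = 0.9216
ΔR = 0.9216 − 0.72 = 0.2016

0.2016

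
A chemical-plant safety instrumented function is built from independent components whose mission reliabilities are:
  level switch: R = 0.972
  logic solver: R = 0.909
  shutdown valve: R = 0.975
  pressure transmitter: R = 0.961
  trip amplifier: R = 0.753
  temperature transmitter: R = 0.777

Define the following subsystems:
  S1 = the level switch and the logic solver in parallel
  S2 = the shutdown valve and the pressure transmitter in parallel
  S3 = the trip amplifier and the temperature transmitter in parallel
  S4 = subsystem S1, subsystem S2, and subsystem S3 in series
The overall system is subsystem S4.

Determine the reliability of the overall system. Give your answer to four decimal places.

Parallel (level switch and logic solver): 1 − (1 − 0.972000)(1 − 0.909000) = 0.997452
Parallel (shutdown valve and pressure transmitter): 1 − (1 − 0.975000)(1 − 0.961000) = 0.999025
Parallel (trip amplifier and temperature transmitter): 1 − (1 − 0.753000)(1 − 0.777000) = 0.944919
Series ([0.997452], [0.999025], and [0.944919]): 0.997452 × 0.999025 × 0.944919 = 0.9416

0.9416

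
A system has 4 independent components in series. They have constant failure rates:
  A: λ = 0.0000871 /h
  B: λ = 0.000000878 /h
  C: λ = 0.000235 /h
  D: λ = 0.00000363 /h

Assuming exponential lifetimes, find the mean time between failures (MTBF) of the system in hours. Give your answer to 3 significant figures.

3060

Series of exponential components: λ_sys = Σ λ_i
λ_sys = 0.0000871 + 0.000000878 + 0.000235 + 0.00000363 = 3.2661e-04 /h
MTBF = 1 / λ_sys = 3060 h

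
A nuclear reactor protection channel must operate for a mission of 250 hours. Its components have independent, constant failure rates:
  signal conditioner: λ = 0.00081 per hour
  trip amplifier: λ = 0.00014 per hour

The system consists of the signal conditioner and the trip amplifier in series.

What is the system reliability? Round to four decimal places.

R(signal conditioner) = exp(−0.00081 × 250) = 0.816686
R(trip amplifier) = exp(−0.00014 × 250) = 0.965605
Series (signal conditioner and trip amplifier): 0.816686 × 0.965605 = 0.7886

0.7886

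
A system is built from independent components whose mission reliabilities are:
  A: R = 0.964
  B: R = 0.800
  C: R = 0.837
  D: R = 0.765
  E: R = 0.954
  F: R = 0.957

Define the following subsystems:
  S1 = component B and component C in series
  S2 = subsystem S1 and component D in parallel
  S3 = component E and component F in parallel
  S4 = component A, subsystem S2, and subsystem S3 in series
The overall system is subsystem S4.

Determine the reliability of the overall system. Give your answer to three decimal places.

0.887

Series (B and C): 0.80000 × 0.83700 = 0.66960
Parallel ([0.66960] and D): 1 − (1 − 0.66960)(1 − 0.76500) = 0.92236
Parallel (E and F): 1 − (1 − 0.95400)(1 − 0.95700) = 0.99802
Series (A, [0.92236], and [0.99802]): 0.96400 × 0.92236 × 0.99802 = 0.887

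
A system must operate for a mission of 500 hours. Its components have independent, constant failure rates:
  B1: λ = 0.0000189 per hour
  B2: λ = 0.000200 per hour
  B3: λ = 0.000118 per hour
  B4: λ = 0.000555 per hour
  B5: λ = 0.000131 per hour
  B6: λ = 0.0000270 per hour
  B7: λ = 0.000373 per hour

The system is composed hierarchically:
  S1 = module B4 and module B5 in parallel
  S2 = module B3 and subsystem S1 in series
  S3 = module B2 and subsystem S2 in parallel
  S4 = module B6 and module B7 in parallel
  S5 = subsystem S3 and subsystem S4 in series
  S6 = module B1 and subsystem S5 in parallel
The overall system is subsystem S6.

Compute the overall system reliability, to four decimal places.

R(B1) = exp(−0.0000189 × 500) = 0.990595
R(B2) = exp(−0.000200 × 500) = 0.904837
R(B3) = exp(−0.000118 × 500) = 0.942707
R(B4) = exp(−0.000555 × 500) = 0.757676
R(B5) = exp(−0.000131 × 500) = 0.936599
R(B6) = exp(−0.0000270 × 500) = 0.986591
R(B7) = exp(−0.000373 × 500) = 0.829859
Parallel (B4 and B5): 1 − (1 − 0.757676)(1 − 0.936599) = 0.984636
Series (B3 and [0.984636]): 0.942707 × 0.984636 = 0.928223
Parallel (B2 and [0.928223]): 1 − (1 − 0.904837)(1 − 0.928223) = 0.993169
Parallel (B6 and B7): 1 − (1 − 0.986591)(1 − 0.829859) = 0.997719
Series ([0.993169] and [0.997719]): 0.993169 × 0.997719 = 0.990904
Parallel (B1 and [0.990904]): 1 − (1 − 0.990595)(1 − 0.990904) = 0.9999

0.9999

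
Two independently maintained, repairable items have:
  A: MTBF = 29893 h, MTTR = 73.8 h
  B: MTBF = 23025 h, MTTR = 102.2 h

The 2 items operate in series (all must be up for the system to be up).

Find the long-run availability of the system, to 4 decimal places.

A(A) = MTBF/(MTBF+MTTR) = 29893/(29893+73.8) = 0.997537
A(B) = MTBF/(MTBF+MTTR) = 23025/(23025+102.2) = 0.995581
Series availability: 0.997537 × 0.995581 = 0.9931

0.9931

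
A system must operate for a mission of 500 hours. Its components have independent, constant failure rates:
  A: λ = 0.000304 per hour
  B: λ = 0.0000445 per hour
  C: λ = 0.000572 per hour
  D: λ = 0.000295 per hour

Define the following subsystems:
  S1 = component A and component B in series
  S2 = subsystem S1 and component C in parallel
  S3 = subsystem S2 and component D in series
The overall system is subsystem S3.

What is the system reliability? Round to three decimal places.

R(A) = exp(−0.000304 × 500) = 0.85899
R(B) = exp(−0.0000445 × 500) = 0.97800
R(C) = exp(−0.000572 × 500) = 0.75126
R(D) = exp(−0.000295 × 500) = 0.86286
Series (A and B): 0.85899 × 0.97800 = 0.84009
Parallel ([0.84009] and C): 1 − (1 − 0.84009)(1 − 0.75126) = 0.96022
Series ([0.96022] and D): 0.96022 × 0.86286 = 0.829

0.829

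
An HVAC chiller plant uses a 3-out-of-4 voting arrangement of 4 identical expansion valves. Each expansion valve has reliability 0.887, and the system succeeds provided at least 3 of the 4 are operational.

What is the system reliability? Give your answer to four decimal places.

R = Σ_{i=3}^{4} C(4,i) p^i (1−p)^{4−i} with p = 0.887
C(4,3)·0.887^3·0.113^1 = 0.315435
C(4,4)·0.887^4·0.113^0 = 0.619005
Sum = 0.9344

0.9344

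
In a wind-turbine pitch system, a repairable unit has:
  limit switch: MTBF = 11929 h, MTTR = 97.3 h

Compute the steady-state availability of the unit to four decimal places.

0.9919

A(limit switch) = MTBF/(MTBF+MTTR) = 11929/(11929+97.3) = 0.9919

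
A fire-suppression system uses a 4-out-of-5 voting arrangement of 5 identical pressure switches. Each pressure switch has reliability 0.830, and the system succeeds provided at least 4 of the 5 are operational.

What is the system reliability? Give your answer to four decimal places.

0.7973

R = Σ_{i=4}^{5} C(5,i) p^i (1−p)^{5−i} with p = 0.830
C(5,4)·0.830^4·0.170^1 = 0.403396
C(5,5)·0.830^5·0.170^0 = 0.393904
Sum = 0.7973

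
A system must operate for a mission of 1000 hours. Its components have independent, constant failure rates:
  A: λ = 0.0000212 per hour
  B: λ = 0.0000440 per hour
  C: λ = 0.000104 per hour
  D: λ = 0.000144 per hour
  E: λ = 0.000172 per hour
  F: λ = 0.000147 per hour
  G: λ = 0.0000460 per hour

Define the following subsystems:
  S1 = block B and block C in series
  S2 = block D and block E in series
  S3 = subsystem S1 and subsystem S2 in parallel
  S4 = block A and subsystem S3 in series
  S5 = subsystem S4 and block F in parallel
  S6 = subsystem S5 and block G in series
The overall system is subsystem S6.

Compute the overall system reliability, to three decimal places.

R(A) = exp(−0.0000212 × 1000) = 0.97902
R(B) = exp(−0.0000440 × 1000) = 0.95695
R(C) = exp(−0.000104 × 1000) = 0.90123
R(D) = exp(−0.000144 × 1000) = 0.86589
R(E) = exp(−0.000172 × 1000) = 0.84198
R(F) = exp(−0.000147 × 1000) = 0.86329
R(G) = exp(−0.0000460 × 1000) = 0.95504
Series (B and C): 0.95695 × 0.90123 = 0.86243
Series (D and E): 0.86589 × 0.84198 = 0.72906
Parallel ([0.86243] and [0.72906]): 1 − (1 − 0.86243)(1 − 0.72906) = 0.96273
Series (A and [0.96273]): 0.97902 × 0.96273 = 0.94253
Parallel ([0.94253] and F): 1 − (1 − 0.94253)(1 − 0.86329) = 0.99214
Series ([0.99214] and G): 0.99214 × 0.95504 = 0.948

0.948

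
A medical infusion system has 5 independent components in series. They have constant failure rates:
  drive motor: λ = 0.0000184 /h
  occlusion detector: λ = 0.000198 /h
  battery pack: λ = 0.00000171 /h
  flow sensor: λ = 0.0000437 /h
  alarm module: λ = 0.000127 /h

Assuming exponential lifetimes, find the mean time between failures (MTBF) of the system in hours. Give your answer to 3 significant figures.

Series of exponential components: λ_sys = Σ λ_i
λ_sys = 0.0000184 + 0.000198 + 0.00000171 + 0.0000437 + 0.000127 = 3.8881e-04 /h
MTBF = 1 / λ_sys = 2570 h

2570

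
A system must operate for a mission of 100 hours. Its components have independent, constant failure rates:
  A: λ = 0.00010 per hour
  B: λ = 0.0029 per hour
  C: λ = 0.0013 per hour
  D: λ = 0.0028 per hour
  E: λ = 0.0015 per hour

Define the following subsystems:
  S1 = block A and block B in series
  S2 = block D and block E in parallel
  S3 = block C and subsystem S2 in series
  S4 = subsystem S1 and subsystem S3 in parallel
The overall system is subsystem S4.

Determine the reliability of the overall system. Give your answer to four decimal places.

0.9607

R(A) = exp(−0.00010 × 100) = 0.990050
R(B) = exp(−0.0029 × 100) = 0.748264
R(C) = exp(−0.0013 × 100) = 0.878095
R(D) = exp(−0.0028 × 100) = 0.755784
R(E) = exp(−0.0015 × 100) = 0.860708
Series (A and B): 0.990050 × 0.748264 = 0.740819
Parallel (D and E): 1 − (1 − 0.755784)(1 − 0.860708) = 0.965983
Series (C and [0.965983]): 0.878095 × 0.965983 = 0.848225
Parallel ([0.740819] and [0.848225]): 1 − (1 − 0.740819)(1 − 0.848225) = 0.9607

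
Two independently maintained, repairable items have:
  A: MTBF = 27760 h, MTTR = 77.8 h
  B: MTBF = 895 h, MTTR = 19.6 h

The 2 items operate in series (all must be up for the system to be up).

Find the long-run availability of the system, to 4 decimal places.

0.9758

A(A) = MTBF/(MTBF+MTTR) = 27760/(27760+77.8) = 0.997205
A(B) = MTBF/(MTBF+MTTR) = 895/(895+19.6) = 0.978570
Series availability: 0.997205 × 0.978570 = 0.9758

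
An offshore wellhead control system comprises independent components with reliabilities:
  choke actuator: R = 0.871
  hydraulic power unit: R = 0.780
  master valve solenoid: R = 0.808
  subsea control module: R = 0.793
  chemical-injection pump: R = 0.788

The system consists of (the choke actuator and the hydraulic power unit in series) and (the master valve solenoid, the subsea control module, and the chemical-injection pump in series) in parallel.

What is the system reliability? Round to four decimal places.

0.8413

Series (choke actuator and hydraulic power unit): 0.871000 × 0.780000 = 0.679380
Series (master valve solenoid, subsea control module, and chemical-injection pump): 0.808000 × 0.793000 × 0.788000 = 0.504906
Parallel ([0.679380] and [0.504906]): 1 − (1 − 0.679380)(1 − 0.504906) = 0.8413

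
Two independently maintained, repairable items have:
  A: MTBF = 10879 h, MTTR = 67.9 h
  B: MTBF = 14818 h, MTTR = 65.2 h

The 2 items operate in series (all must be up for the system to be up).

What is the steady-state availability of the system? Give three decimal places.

A(A) = MTBF/(MTBF+MTTR) = 10879/(10879+67.9) = 0.993797
A(B) = MTBF/(MTBF+MTTR) = 14818/(14818+65.2) = 0.995619
Series availability: 0.993797 × 0.995619 = 0.989

0.989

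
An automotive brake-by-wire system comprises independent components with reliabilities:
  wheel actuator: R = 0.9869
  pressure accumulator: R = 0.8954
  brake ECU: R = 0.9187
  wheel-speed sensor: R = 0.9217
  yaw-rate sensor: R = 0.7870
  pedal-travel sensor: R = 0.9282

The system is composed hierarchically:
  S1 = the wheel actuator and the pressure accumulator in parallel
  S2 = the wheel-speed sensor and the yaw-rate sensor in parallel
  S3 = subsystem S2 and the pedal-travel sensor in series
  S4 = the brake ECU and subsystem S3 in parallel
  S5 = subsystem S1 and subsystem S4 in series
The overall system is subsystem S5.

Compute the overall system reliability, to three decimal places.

0.992

Parallel (wheel actuator and pressure accumulator): 1 − (1 − 0.98690)(1 − 0.89540) = 0.99863
Parallel (wheel-speed sensor and yaw-rate sensor): 1 − (1 − 0.92170)(1 − 0.78700) = 0.98332
Series ([0.98332] and pedal-travel sensor): 0.98332 × 0.92820 = 0.91272
Parallel (brake ECU and [0.91272]): 1 − (1 − 0.91870)(1 − 0.91272) = 0.99290
Series ([0.99863] and [0.99290]): 0.99863 × 0.99290 = 0.992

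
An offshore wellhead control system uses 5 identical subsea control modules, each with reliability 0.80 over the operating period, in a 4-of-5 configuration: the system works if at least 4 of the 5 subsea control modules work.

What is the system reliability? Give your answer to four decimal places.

R = Σ_{i=4}^{5} C(5,i) p^i (1−p)^{5−i} with p = 0.80
C(5,4)·0.80^4·0.20^1 = 0.409600
C(5,5)·0.80^5·0.20^0 = 0.327680
Sum = 0.7373

0.7373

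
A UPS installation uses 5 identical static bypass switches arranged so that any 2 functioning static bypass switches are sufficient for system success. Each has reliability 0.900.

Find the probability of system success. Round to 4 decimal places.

0.9995

R = Σ_{i=2}^{5} C(5,i) p^i (1−p)^{5−i} with p = 0.900
C(5,2)·0.900^2·0.100^3 = 0.008100
C(5,3)·0.900^3·0.100^2 = 0.072900
C(5,4)·0.900^4·0.100^1 = 0.328050
C(5,5)·0.900^5·0.100^0 = 0.590490
Sum = 0.9995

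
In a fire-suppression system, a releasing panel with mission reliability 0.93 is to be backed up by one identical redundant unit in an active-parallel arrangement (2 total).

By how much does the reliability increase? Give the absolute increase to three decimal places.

R_before = 0.93
R_after = 1 − (1 − 0.93)^2 = 0.995
ΔR = 0.995 − 0.93 = 0.065

0.065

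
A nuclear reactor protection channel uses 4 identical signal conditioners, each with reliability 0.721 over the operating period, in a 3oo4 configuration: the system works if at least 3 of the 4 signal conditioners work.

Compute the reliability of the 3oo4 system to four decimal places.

R = Σ_{i=3}^{4} C(4,i) p^i (1−p)^{4−i} with p = 0.721
C(4,3)·0.721^3·0.279^1 = 0.418283
C(4,4)·0.721^4·0.279^0 = 0.270235
Sum = 0.6885

0.6885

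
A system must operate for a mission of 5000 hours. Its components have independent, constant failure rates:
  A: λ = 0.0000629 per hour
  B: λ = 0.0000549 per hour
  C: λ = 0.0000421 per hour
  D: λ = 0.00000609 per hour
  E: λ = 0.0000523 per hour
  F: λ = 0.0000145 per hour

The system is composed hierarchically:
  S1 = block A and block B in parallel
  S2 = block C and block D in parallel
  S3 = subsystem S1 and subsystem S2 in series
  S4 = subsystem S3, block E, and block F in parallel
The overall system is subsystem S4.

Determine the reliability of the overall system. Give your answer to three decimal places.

R(A) = exp(−0.0000629 × 5000) = 0.73015
R(B) = exp(−0.0000549 × 5000) = 0.75995
R(C) = exp(−0.0000421 × 5000) = 0.81018
R(D) = exp(−0.00000609 × 5000) = 0.97001
R(E) = exp(−0.0000523 × 5000) = 0.76990
R(F) = exp(−0.0000145 × 5000) = 0.93007
Parallel (A and B): 1 − (1 − 0.73015)(1 − 0.75995) = 0.93522
Parallel (C and D): 1 − (1 − 0.81018)(1 − 0.97001) = 0.99431
Series ([0.93522] and [0.99431]): 0.93522 × 0.99431 = 0.92990
Parallel ([0.92990], E, and F): 1 − (1 − 0.92990)(1 − 0.76990)(1 − 0.93007) = 0.999

0.999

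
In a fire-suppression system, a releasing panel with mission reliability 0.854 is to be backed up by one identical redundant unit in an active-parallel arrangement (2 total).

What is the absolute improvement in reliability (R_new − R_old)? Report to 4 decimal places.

0.1247

R_before = 0.854
R_after = 1 − (1 − 0.854)^2 = 0.9787
ΔR = 0.9787 − 0.854 = 0.1247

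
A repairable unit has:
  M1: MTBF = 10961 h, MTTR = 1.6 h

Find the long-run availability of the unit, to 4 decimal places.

0.9999

A(M1) = MTBF/(MTBF+MTTR) = 10961/(10961+1.6) = 0.9999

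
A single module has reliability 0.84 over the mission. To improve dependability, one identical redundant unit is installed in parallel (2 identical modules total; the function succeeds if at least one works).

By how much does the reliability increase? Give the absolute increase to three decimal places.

0.134

R_before = 0.84
R_after = 1 − (1 − 0.84)^2 = 0.974
ΔR = 0.974 − 0.84 = 0.134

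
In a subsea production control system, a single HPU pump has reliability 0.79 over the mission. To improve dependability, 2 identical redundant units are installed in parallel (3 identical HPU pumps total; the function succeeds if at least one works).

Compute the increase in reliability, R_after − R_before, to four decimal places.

R_before = 0.79
R_after = 1 − (1 − 0.79)^3 = 0.9907
ΔR = 0.9907 − 0.79 = 0.2007

0.2007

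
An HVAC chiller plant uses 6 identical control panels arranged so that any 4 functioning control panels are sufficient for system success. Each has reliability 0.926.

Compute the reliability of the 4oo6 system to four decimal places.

R = Σ_{i=4}^{6} C(6,i) p^i (1−p)^{6−i} with p = 0.926
C(6,4)·0.926^4·0.074^2 = 0.060395
C(6,5)·0.926^5·0.074^1 = 0.302300
C(6,6)·0.926^6·0.074^0 = 0.630472
Sum = 0.9932

0.9932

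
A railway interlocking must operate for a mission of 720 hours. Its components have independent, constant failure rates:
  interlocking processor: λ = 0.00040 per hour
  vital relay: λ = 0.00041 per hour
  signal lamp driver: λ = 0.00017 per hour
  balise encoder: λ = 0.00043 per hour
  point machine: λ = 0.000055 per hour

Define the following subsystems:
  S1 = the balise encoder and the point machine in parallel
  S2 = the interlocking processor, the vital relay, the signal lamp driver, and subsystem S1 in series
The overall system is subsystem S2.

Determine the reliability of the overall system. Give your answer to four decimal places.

R(interlocking processor) = exp(−0.00040 × 720) = 0.749762
R(vital relay) = exp(−0.00041 × 720) = 0.744383
R(signal lamp driver) = exp(−0.00017 × 720) = 0.884794
R(balise encoder) = exp(−0.00043 × 720) = 0.733740
R(point machine) = exp(−0.000055 × 720) = 0.961174
Parallel (balise encoder and point machine): 1 − (1 − 0.733740)(1 − 0.961174) = 0.989662
Series (interlocking processor, vital relay, signal lamp driver, and [0.989662]): 0.749762 × 0.744383 × 0.884794 × 0.989662 = 0.4887

0.4887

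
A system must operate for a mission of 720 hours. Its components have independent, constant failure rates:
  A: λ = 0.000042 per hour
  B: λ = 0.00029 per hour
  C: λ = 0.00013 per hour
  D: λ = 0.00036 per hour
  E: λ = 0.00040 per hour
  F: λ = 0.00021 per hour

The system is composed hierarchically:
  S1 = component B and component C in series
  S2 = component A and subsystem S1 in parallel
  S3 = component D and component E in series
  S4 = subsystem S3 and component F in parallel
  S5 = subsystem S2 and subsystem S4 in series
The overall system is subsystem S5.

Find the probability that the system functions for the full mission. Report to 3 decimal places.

0.934

R(A) = exp(−0.000042 × 720) = 0.97021
R(B) = exp(−0.00029 × 720) = 0.81156
R(C) = exp(−0.00013 × 720) = 0.91065
R(D) = exp(−0.00036 × 720) = 0.77167
R(E) = exp(−0.00040 × 720) = 0.74976
R(F) = exp(−0.00021 × 720) = 0.85968
Series (B and C): 0.81156 × 0.91065 = 0.73905
Parallel (A and [0.73905]): 1 − (1 − 0.97021)(1 − 0.73905) = 0.99223
Series (D and E): 0.77167 × 0.74976 = 0.57857
Parallel ([0.57857] and F): 1 − (1 − 0.57857)(1 − 0.85968) = 0.94086
Series ([0.99223] and [0.94086]): 0.99223 × 0.94086 = 0.934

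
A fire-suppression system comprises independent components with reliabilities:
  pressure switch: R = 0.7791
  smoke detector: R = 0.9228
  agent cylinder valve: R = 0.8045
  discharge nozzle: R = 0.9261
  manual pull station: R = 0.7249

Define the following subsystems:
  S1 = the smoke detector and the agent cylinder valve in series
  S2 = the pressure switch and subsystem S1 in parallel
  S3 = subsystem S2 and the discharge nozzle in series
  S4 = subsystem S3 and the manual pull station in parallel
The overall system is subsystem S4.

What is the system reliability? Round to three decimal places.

0.965

Series (smoke detector and agent cylinder valve): 0.92280 × 0.80450 = 0.74239
Parallel (pressure switch and [0.74239]): 1 − (1 − 0.77910)(1 − 0.74239) = 0.94309
Series ([0.94309] and discharge nozzle): 0.94309 × 0.92610 = 0.87340
Parallel ([0.87340] and manual pull station): 1 − (1 − 0.87340)(1 − 0.72490) = 0.965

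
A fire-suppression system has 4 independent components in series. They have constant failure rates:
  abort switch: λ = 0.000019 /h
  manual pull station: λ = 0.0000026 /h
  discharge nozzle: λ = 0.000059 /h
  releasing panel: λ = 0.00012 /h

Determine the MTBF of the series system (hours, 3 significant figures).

Series of exponential components: λ_sys = Σ λ_i
λ_sys = 0.000019 + 0.0000026 + 0.000059 + 0.00012 = 2.0060e-04 /h
MTBF = 1 / λ_sys = 4990 h

4990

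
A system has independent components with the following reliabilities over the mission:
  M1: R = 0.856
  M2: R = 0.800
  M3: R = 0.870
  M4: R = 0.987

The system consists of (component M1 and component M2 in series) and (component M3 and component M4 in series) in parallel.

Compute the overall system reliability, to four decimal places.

Series (M1 and M2): 0.856000 × 0.800000 = 0.684800
Series (M3 and M4): 0.870000 × 0.987000 = 0.858690
Parallel ([0.684800] and [0.858690]): 1 − (1 − 0.684800)(1 − 0.858690) = 0.9555

0.9555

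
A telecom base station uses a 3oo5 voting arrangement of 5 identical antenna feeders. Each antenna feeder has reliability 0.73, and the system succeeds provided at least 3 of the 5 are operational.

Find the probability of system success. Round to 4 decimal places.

0.8743

R = Σ_{i=3}^{5} C(5,i) p^i (1−p)^{5−i} with p = 0.73
C(5,3)·0.73^3·0.27^2 = 0.283593
C(5,4)·0.73^4·0.27^1 = 0.383376
C(5,5)·0.73^5·0.27^0 = 0.207307
Sum = 0.8743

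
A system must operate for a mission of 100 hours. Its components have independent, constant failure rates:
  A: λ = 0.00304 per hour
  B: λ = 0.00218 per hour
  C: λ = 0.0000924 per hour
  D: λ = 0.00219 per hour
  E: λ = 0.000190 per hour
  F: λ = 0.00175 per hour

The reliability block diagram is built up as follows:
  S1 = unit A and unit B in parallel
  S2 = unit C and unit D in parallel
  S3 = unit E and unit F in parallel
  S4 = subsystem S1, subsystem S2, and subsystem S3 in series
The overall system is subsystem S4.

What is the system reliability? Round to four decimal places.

R(A) = exp(−0.00304 × 100) = 0.737861
R(B) = exp(−0.00218 × 100) = 0.804125
R(C) = exp(−0.0000924 × 100) = 0.990803
R(D) = exp(−0.00219 × 100) = 0.803322
R(E) = exp(−0.000190 × 100) = 0.981179
R(F) = exp(−0.00175 × 100) = 0.839457
Parallel (A and B): 1 − (1 − 0.737861)(1 − 0.804125) = 0.948654
Parallel (C and D): 1 − (1 − 0.990803)(1 − 0.803322) = 0.998191
Parallel (E and F): 1 − (1 − 0.981179)(1 − 0.839457) = 0.996978
Series ([0.948654], [0.998191], and [0.996978]): 0.948654 × 0.998191 × 0.996978 = 0.9441

0.9441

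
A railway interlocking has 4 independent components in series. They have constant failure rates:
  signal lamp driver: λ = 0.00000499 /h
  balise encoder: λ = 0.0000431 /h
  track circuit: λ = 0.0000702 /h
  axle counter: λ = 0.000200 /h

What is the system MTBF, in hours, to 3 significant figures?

Series of exponential components: λ_sys = Σ λ_i
λ_sys = 0.00000499 + 0.0000431 + 0.0000702 + 0.000200 = 3.1829e-04 /h
MTBF = 1 / λ_sys = 3140 h

3140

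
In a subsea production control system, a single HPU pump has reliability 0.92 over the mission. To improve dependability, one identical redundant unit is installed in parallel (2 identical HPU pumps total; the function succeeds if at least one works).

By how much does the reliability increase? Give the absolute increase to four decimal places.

R_before = 0.92
R_after = 1 − (1 − 0.92)^2 = 0.9936
ΔR = 0.9936 − 0.92 = 0.0736

0.0736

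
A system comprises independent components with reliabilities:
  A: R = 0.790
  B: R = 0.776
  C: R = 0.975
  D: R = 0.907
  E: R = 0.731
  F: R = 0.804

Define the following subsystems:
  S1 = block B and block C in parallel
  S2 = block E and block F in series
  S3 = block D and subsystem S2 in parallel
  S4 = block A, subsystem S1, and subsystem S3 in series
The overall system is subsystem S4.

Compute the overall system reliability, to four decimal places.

0.7555

Parallel (B and C): 1 − (1 − 0.776000)(1 − 0.975000) = 0.994400
Series (E and F): 0.731000 × 0.804000 = 0.587724
Parallel (D and [0.587724]): 1 − (1 − 0.907000)(1 − 0.587724) = 0.961658
Series (A, [0.994400], and [0.961658]): 0.790000 × 0.994400 × 0.961658 = 0.7555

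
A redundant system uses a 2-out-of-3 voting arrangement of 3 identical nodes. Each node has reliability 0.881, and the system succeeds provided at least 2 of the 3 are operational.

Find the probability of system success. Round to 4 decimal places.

0.9609

R = Σ_{i=2}^{3} C(3,i) p^i (1−p)^{3−i} with p = 0.881
C(3,2)·0.881^2·0.119^1 = 0.277089
C(3,3)·0.881^3·0.119^0 = 0.683798
Sum = 0.9609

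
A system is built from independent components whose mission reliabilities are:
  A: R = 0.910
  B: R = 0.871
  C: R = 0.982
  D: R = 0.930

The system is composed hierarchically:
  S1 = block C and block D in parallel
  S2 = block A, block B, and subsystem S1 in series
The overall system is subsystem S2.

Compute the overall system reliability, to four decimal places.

0.7916

Parallel (C and D): 1 − (1 − 0.982000)(1 − 0.930000) = 0.998740
Series (A, B, and [0.998740]): 0.910000 × 0.871000 × 0.998740 = 0.7916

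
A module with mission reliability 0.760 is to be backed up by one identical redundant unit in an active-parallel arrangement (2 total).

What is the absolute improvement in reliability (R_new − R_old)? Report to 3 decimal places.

R_before = 0.760
R_after = 1 − (1 − 0.760)^2 = 0.942
ΔR = 0.942 − 0.760 = 0.182

0.182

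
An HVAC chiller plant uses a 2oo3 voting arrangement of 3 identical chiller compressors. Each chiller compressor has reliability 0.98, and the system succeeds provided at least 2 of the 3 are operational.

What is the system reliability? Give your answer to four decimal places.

0.9988

R = Σ_{i=2}^{3} C(3,i) p^i (1−p)^{3−i} with p = 0.98
C(3,2)·0.98^2·0.02^1 = 0.057624
C(3,3)·0.98^3·0.02^0 = 0.941192
Sum = 0.9988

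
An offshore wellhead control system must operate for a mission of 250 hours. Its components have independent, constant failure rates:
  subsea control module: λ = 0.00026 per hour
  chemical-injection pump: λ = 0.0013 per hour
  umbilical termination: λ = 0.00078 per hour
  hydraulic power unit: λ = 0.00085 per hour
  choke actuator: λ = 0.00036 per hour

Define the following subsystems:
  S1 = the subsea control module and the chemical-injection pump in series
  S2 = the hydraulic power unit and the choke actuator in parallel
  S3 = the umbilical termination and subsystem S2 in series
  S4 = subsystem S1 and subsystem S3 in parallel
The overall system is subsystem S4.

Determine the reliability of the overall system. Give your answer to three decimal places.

0.938

R(subsea control module) = exp(−0.00026 × 250) = 0.93707
R(chemical-injection pump) = exp(−0.0013 × 250) = 0.72253
R(umbilical termination) = exp(−0.00078 × 250) = 0.82283
R(hydraulic power unit) = exp(−0.00085 × 250) = 0.80856
R(choke actuator) = exp(−0.00036 × 250) = 0.91393
Series (subsea control module and chemical-injection pump): 0.93707 × 0.72253 = 0.67706
Parallel (hydraulic power unit and choke actuator): 1 − (1 − 0.80856)(1 − 0.91393) = 0.98352
Series (umbilical termination and [0.98352]): 0.82283 × 0.98352 = 0.80927
Parallel ([0.67706] and [0.80927]): 1 − (1 − 0.67706)(1 − 0.80927) = 0.938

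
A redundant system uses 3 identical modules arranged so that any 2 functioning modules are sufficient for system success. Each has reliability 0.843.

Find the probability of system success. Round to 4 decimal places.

R = Σ_{i=2}^{3} C(3,i) p^i (1−p)^{3−i} with p = 0.843
C(3,2)·0.843^2·0.157^1 = 0.334716
C(3,3)·0.843^3·0.157^0 = 0.599077
Sum = 0.9338

0.9338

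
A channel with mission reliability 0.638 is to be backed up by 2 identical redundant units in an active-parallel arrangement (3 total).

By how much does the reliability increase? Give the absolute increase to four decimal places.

0.3146

R_before = 0.638
R_after = 1 − (1 − 0.638)^3 = 0.9526
ΔR = 0.9526 − 0.638 = 0.3146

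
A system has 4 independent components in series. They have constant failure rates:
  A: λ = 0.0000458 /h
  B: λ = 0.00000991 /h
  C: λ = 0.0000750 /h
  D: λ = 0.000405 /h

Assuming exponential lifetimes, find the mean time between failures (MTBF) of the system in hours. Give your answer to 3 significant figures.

1870

Series of exponential components: λ_sys = Σ λ_i
λ_sys = 0.0000458 + 0.00000991 + 0.0000750 + 0.000405 = 5.3571e-04 /h
MTBF = 1 / λ_sys = 1870 h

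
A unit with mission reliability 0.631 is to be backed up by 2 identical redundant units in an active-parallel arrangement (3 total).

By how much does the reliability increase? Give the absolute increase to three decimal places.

0.319

R_before = 0.631
R_after = 1 − (1 − 0.631)^3 = 0.950
ΔR = 0.950 − 0.631 = 0.319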